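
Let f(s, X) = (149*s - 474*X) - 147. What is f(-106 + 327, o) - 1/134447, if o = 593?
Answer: -33383190101/134447 ≈ -2.4830e+5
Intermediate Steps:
f(s, X) = -147 - 474*X + 149*s (f(s, X) = (-474*X + 149*s) - 147 = -147 - 474*X + 149*s)
f(-106 + 327, o) - 1/134447 = (-147 - 474*593 + 149*(-106 + 327)) - 1/134447 = (-147 - 281082 + 149*221) - 1*1/134447 = (-147 - 281082 + 32929) - 1/134447 = -248300 - 1/134447 = -33383190101/134447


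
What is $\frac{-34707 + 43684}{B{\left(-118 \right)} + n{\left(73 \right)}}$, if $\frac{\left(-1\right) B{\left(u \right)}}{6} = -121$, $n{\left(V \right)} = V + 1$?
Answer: $\frac{8977}{800} \approx 11.221$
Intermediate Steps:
$n{\left(V \right)} = 1 + V$
$B{\left(u \right)} = 726$ ($B{\left(u \right)} = \left(-6\right) \left(-121\right) = 726$)
$\frac{-34707 + 43684}{B{\left(-118 \right)} + n{\left(73 \right)}} = \frac{-34707 + 43684}{726 + \left(1 + 73\right)} = \frac{8977}{726 + 74} = \frac{8977}{800}$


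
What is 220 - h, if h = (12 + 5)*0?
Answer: 220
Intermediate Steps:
h = 0 (h = 17*0 = 0)
220 - h = 220 - 1*0 = 220 + 0 = 220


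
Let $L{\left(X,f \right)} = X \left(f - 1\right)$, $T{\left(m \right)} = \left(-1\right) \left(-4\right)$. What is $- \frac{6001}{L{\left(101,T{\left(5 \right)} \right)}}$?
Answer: $- \frac{6001}{303} \approx -19.805$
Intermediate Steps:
$T{\left(m \right)} = 4$
$L{\left(X,f \right)} = X \left(-1 + f\right)$
$- \frac{6001}{L{\left(101,T{\left(5 \right)} \right)}} = - \frac{6001}{101 \left(-1 + 4\right)} = - \frac{6001}{101 \cdot 3} = - \frac{6001}{303}$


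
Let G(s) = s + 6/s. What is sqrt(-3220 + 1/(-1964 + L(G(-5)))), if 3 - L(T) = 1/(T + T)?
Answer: I*sqrt(47594721049154)/121577 ≈ 56.745*I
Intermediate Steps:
L(T) = 3 - 1/(2*T) (L(T) = 3 - 1/(T + T) = 3 - 1/(2*T))
sqrt(-3220 + 1/(-1964 + L(G(-5)))) = sqrt(-3220 + 1/(-1964 + (3 - 1/(2*(-5 + 6/(-5)))))) = sqrt(-3220 + 1/(-1964 + (3 - 1/(2*(-5 + 6*(-1/5)))))) = sqrt(-3220 + 1/(-1964 + (3 - 1/(2*(-5 - 6/5))))) = sqrt(-3220 + 1/(-1964 + (3 - 1/(2*(-31/5))))) = sqrt(-3220 + 1/(-1964 + (3 - 1/2*(-5/31)))) = sqrt(-3220 + 1/(-1964 + (3 + 5/62))) = sqrt(-3220 + 1/(-1964 + 191/62)) = sqrt(-3220 + 1/(-121577/62)) = sqrt(-3220 - 62/121577) = sqrt(-391478002/121577) = I*sqrt(47594721049154)/121577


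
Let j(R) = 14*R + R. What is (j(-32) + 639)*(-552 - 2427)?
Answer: -473661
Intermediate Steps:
j(R) = 15*R
(j(-32) + 639)*(-552 - 2427) = (15*(-32) + 639)*(-552 - 2427) = (-480 + 639)*(-2979) = 159*(-2979) = -473661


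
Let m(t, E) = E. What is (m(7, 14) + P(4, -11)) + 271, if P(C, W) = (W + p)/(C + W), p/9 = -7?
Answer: 2069/7 ≈ 295.57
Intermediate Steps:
p = -63 (p = 9*(-7) = -63)
P(C, W) = (-63 + W)/(C + W) (P(C, W) = (W - 63)/(C + W) = (-63 + W)/(C + W))
(m(7, 14) + P(4, -11)) + 271 = (14 + (-63 - 11)/(4 - 11)) + 271 = (14 - 74/(-7)) + 271 = (14 - 1/7*(-74)) + 271 = (14 + 74/7) + 271 = 172/7 + 271 = 2069/7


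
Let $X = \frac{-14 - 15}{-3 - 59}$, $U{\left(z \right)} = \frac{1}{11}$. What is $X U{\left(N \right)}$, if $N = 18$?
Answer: $\frac{29}{682} \approx 0.042522$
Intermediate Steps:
$U{\left(z \right)} = \frac{1}{11}$
$X = \frac{29}{62}$ ($X = - \frac{29}{-62} = \left(-29\right) \left(- \frac{1}{62}\right) = \frac{29}{62} \approx 0.46774$)
$X U{\left(N \right)} = \frac{29}{62} \cdot \frac{1}{11} = \frac{29}{682}$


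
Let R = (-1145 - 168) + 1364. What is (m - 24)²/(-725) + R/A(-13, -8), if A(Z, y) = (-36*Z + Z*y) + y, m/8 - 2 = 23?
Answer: -5811163/136300 ≈ -42.635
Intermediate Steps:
m = 200 (m = 16 + 8*23 = 16 + 184 = 200)
A(Z, y) = y - 36*Z + Z*y
R = 51 (R = -1313 + 1364 = 51)
(m - 24)²/(-725) + R/A(-13, -8) = (200 - 24)²/(-725) + 51/(-8 - 36*(-13) - 13*(-8)) = 176²*(-1/725) + 51/(-8 + 468 + 104) = 30976*(-1/725) + 51/564 = -30976/725 + 51*(1/564) = -30976/725 + 17/188 = -5811163/136300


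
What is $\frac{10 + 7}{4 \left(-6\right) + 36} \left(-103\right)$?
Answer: $- \frac{1751}{12} \approx -145.92$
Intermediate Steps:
$\frac{10 + 7}{4 \left(-6\right) + 36} \left(-103\right) = \frac{17}{-24 + 36} \left(-103\right) = \frac{17}{12} \left(-103\right) = - \frac{1751}{12}$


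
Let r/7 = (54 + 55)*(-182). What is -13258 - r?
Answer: 125608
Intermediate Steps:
r = -138866 (r = 7*((54 + 55)*(-182)) = 7*(109*(-182)) = 7*(-19838) = -138866)
-13258 - r = -13258 - 1*(-138866) = -13258 + 138866 = 125608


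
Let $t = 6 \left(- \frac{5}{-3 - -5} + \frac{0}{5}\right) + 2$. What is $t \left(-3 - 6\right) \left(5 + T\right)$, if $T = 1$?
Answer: $702$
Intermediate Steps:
$t = -13$ ($t = 6 \left(- \frac{5}{-3 + 5} + 0 \cdot \frac{1}{5}\right) + 2 = 6 \left(- \frac{5}{2} + 0\right) + 2 = 6 \left(- \frac{5}{2}\right) + 2 = -15 + 2 = -13$)
$t \left(-3 - 6\right) \left(5 + T\right) = - 13 \left(-3 - 6\right) \left(5 + 1\right) = - 13 \left(\left(-9\right) 6\right) = \left(-13\right) \left(-54\right) = 702$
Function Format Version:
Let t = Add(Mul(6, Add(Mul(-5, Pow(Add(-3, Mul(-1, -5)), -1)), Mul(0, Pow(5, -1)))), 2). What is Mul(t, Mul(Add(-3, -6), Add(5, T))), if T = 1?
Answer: 702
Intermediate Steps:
t = -13 (t = Add(Mul(6, Add(Mul(-5, Pow(Add(-3, 5), -1)), Mul(0, Rational(1, 5)))), 2) = Add(Mul(6, Add(Mul(-5, Pow(2, -1)), 0)), 2) = Add(Mul(6, Add(Mul(-5, Rational(1, 2)), 0)), 2) = Add(Mul(6, Add(Rational(-5, 2), 0)), 2) = Add(Mul(6, Rational(-5, 2)), 2) = Add(-15, 2) = -13)
Mul(t, Mul(Add(-3, -6), Add(5, T))) = Mul(-13, Mul(Add(-3, -6), Add(5, 1))) = Mul(-13, Mul(-9, 6)) = Mul(-13, -54) = 702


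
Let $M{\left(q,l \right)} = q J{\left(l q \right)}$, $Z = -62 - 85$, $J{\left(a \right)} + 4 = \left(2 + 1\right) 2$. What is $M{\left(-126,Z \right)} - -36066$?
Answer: $35814$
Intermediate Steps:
$J{\left(a \right)} = 2$ ($J{\left(a \right)} = -4 + \left(2 + 1\right) 2 = -4 + 3 \cdot 2 = -4 + 6 = 2$)
$Z = -147$
$M{\left(q,l \right)} = 2 q$ ($M{\left(q,l \right)} = q 2 = 2 q$)
$M{\left(-126,Z \right)} - -36066 = 2 \left(-126\right) - -36066 = -252 + 36066 = 35814$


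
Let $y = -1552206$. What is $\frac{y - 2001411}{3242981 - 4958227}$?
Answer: $\frac{3553617}{1715246} \approx 2.0718$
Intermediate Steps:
$\frac{y - 2001411}{3242981 - 4958227} = \frac{-1552206 - 2001411}{3242981 - 4958227} = - \frac{3553617}{-1715246} = \left(-3553617\right) \left(- \frac{1}{1715246}\right) = \frac{3553617}{1715246}$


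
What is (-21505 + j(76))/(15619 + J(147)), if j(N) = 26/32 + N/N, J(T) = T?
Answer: -344051/252256 ≈ -1.3639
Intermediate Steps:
j(N) = 29/16 (j(N) = 26*(1/32) + 1 = 13/16 + 1 = 29/16)
(-21505 + j(76))/(15619 + J(147)) = (-21505 + 29/16)/(15619 + 147) = -344051/16/15766 = -344051/16*1/15766 = -344051/252256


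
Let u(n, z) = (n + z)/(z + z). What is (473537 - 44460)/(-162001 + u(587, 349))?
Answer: -149747873/56537881 ≈ -2.6486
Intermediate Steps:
u(n, z) = (n + z)/(2*z) (u(n, z) = (n + z)/((2*z)) = (n + z)*(1/(2*z)) = (n + z)/(2*z))
(473537 - 44460)/(-162001 + u(587, 349)) = (473537 - 44460)/(-162001 + (1/2)*(587 + 349)/349) = 429077/(-162001 + (1/2)*(1/349)*936) = 429077/(-162001 + 468/349) = 429077/(-56537881/349) = 429077*(-349/56537881) = -149747873/56537881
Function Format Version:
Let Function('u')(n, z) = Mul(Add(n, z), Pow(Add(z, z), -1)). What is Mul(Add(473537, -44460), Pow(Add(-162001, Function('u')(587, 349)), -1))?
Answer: Rational(-149747873, 56537881) ≈ -2.6486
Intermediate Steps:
Function('u')(n, z) = Mul(Rational(1, 2), Pow(z, -1), Add(n, z)) (Function('u')(n, z) = Mul(Add(n, z), Pow(Mul(2, z), -1)) = Mul(Add(n, z), Mul(Rational(1, 2), Pow(z, -1))) = Mul(Rational(1, 2), Pow(z, -1), Add(n, z)))
Mul(Add(473537, -44460), Pow(Add(-162001, Function('u')(587, 349)), -1)) = Mul(Add(473537, -44460), Pow(Add(-162001, Mul(Rational(1, 2), Pow(349, -1), Add(587, 349))), -1)) = Mul(429077, Pow(Add(-162001, Mul(Rational(1, 2), Rational(1, 349), 936)), -1)) = Mul(429077, Pow(Add(-162001, Rational(468, 349)), -1)) = Mul(429077, Pow(Rational(-56537881, 349), -1)) = Mul(429077, Rational(-349, 56537881)) = Rational(-149747873, 56537881)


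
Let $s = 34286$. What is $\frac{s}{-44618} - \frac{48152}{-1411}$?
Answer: $\frac{150004885}{4496857} \approx 33.358$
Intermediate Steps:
$\frac{s}{-44618} - \frac{48152}{-1411} = \frac{34286}{-44618} - \frac{48152}{-1411} = 34286 \left(- \frac{1}{44618}\right) - - \frac{48152}{1411} = - \frac{2449}{3187} + \frac{48152}{1411} = \frac{150004885}{4496857}$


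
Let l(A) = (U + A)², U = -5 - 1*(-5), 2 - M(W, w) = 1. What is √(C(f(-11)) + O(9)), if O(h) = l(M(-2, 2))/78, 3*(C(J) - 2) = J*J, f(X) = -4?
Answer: √4966/26 ≈ 2.7104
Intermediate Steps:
M(W, w) = 1 (M(W, w) = 2 - 1*1 = 2 - 1 = 1)
U = 0 (U = -5 + 5 = 0)
l(A) = A² (l(A) = (0 + A)² = A²)
C(J) = 2 + J²/3 (C(J) = 2 + (J*J)/3 = 2 + J²/3)
O(h) = 1/78 (O(h) = 1²/78 = 1*(1/78) = 1/78)
√(C(f(-11)) + O(9)) = √((2 + (⅓)*(-4)²) + 1/78) = √((2 + (⅓)*16) + 1/78) = √((2 + 16/3) + 1/78) = √(22/3 + 1/78) = √(191/26) = √4966/26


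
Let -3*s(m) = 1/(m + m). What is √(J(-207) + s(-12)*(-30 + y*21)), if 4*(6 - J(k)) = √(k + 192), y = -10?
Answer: √(96 - 9*I*√15)/6 ≈ 1.6589 - 0.29184*I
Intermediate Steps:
s(m) = -1/(6*m) (s(m) = -1/(3*(m + m)) = -1/(2*m)/3 = -1/(6*m))
J(k) = 6 - √(192 + k)/4 (J(k) = 6 - √(k + 192)/4 = 6 - √(192 + k)/4)
√(J(-207) + s(-12)*(-30 + y*21)) = √((6 - √(192 - 207)/4) + (-⅙/(-12))*(-30 - 10*21)) = √((6 - I*√15/4) + (-⅙*(-1/12))*(-30 - 210)) = √((6 - I*√15/4) + (1/72)*(-240)) = √((6 - I*√15/4) - 10/3) = √(8/3 - I*√15/4)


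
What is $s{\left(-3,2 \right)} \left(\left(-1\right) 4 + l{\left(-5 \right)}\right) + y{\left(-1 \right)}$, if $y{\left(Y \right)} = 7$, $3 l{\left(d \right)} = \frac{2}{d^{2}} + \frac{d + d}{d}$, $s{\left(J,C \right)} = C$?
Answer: $\frac{29}{75} \approx 0.38667$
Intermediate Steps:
$l{\left(d \right)} = \frac{2}{3} + \frac{2}{3 d^{2}}$ ($l{\left(d \right)} = \frac{\frac{2}{d^{2}} + \frac{d + d}{d}}{3} = \frac{\frac{2}{d^{2}} + \frac{2 d}{d}}{3} = \frac{\frac{2}{d^{2}} + 2}{3} = \frac{2 + \frac{2}{d^{2}}}{3} = \frac{2}{3} + \frac{2}{3 d^{2}}$)
$s{\left(-3,2 \right)} \left(\left(-1\right) 4 + l{\left(-5 \right)}\right) + y{\left(-1 \right)} = 2 \left(\left(-1\right) 4 + \left(\frac{2}{3} + \frac{2}{3 \cdot 25}\right)\right) + 7 = 2 \left(-4 + \left(\frac{2}{3} + \frac{2}{3} \cdot \frac{1}{25}\right)\right) + 7 = 2 \left(-4 + \left(\frac{2}{3} + \frac{2}{75}\right)\right) + 7 = 2 \left(-4 + \frac{52}{75}\right) + 7 = 2 \left(- \frac{248}{75}\right) + 7 = - \frac{496}{75} + 7 = \frac{29}{75}$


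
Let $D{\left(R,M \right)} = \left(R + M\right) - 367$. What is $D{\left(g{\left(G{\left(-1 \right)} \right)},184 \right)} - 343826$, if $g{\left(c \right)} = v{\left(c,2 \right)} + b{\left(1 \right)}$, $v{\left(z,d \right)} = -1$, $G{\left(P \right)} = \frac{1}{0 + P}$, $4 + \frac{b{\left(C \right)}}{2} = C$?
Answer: $-344016$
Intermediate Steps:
$b{\left(C \right)} = -8 + 2 C$
$G{\left(P \right)} = \frac{1}{P}$
$g{\left(c \right)} = -7$ ($g{\left(c \right)} = -1 + \left(-8 + 2 \cdot 1\right) = -1 + \left(-8 + 2\right) = -1 - 6 = -7$)
$D{\left(R,M \right)} = -367 + M + R$ ($D{\left(R,M \right)} = \left(M + R\right) - 367 = -367 + M + R$)
$D{\left(g{\left(G{\left(-1 \right)} \right)},184 \right)} - 343826 = \left(-367 + 184 - 7\right) - 343826 = -190 - 343826 = -344016$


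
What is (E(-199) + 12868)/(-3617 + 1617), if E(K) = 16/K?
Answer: -640179/99500 ≈ -6.4340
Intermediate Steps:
(E(-199) + 12868)/(-3617 + 1617) = (16/(-199) + 12868)/(-3617 + 1617) = (16*(-1/199) + 12868)/(-2000) = (-16/199 + 12868)*(-1/2000) = (2560716/199)*(-1/2000) = -640179/99500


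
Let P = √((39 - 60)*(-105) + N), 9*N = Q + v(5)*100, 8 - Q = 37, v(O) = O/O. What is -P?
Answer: -2*√4979/3 ≈ -47.041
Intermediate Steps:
v(O) = 1
Q = -29 (Q = 8 - 1*37 = 8 - 37 = -29)
N = 71/9 (N = (-29 + 1*100)/9 = (-29 + 100)/9 = (⅑)*71 = 71/9 ≈ 7.8889)
P = 2*√4979/3 (P = √((39 - 60)*(-105) + 71/9) = √(-21*(-105) + 71/9) = √(2205 + 71/9) = √(19916/9) = 2*√4979/3 ≈ 47.041)
-P = -2*√4979/3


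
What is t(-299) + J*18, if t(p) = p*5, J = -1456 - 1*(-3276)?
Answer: 31265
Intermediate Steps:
J = 1820 (J = -1456 + 3276 = 1820)
t(p) = 5*p
t(-299) + J*18 = 5*(-299) + 1820*18 = -1495 + 32760 = 31265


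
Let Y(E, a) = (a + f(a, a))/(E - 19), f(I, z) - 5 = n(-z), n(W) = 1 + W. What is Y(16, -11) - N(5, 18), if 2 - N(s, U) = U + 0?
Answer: 14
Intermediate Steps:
f(I, z) = 6 - z (f(I, z) = 5 + (1 - z) = 6 - z)
Y(E, a) = 6/(-19 + E) (Y(E, a) = (a + (6 - a))/(E - 19) = 6/(-19 + E))
N(s, U) = 2 - U (N(s, U) = 2 - (U + 0) = 2 - U)
Y(16, -11) - N(5, 18) = 6/(-19 + 16) - (2 - 1*18) = 6/(-3) - (2 - 18) = 6*(-1/3) - 1*(-16) = -2 + 16 = 14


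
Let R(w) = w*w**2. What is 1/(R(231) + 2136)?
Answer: 1/12328527 ≈ 8.1113e-8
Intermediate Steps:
R(w) = w**3
1/(R(231) + 2136) = 1/(231**3 + 2136) = 1/(12326391 + 2136) = 1/12328527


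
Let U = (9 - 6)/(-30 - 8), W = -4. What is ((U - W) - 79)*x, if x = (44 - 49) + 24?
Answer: -2853/2 ≈ -1426.5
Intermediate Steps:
x = 19 (x = -5 + 24 = 19)
U = -3/38 (U = 3/(-38) = 3*(-1/38) = -3/38 ≈ -0.078947)
((U - W) - 79)*x = ((-3/38 - 1*(-4)) - 79)*19 = ((-3/38 + 4) - 79)*19 = (149/38 - 79)*19 = -2853/38*19 = -2853/2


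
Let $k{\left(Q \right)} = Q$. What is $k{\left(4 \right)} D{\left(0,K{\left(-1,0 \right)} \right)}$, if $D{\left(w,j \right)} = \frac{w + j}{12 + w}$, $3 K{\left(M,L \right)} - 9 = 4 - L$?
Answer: $\frac{13}{9} \approx 1.4444$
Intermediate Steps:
$K{\left(M,L \right)} = \frac{13}{3} - \frac{L}{3}$ ($K{\left(M,L \right)} = 3 + \frac{4 - L}{3} = 3 - \left(- \frac{4}{3} + \frac{L}{3}\right) = \frac{13}{3} - \frac{L}{3}$)
$D{\left(w,j \right)} = \frac{j + w}{12 + w}$
$k{\left(4 \right)} D{\left(0,K{\left(-1,0 \right)} \right)} = 4 \frac{\left(\frac{13}{3} - 0\right) + 0}{12 + 0} = 4 \frac{\left(\frac{13}{3} + 0\right) + 0}{12} = 4 \frac{\frac{13}{3} + 0}{12} = 4 \cdot \frac{1}{12} \cdot \frac{13}{3} = 4 \cdot \frac{13}{36} = \frac{13}{9}$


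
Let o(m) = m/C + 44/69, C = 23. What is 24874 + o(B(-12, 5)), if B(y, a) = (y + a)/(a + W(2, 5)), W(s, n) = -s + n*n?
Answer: 6865397/276 ≈ 24875.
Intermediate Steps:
W(s, n) = n**2 - s (W(s, n) = -s + n**2 = n**2 - s)
B(y, a) = (a + y)/(23 + a) (B(y, a) = (y + a)/(a + (5**2 - 1*2)) = (a + y)/(a + (25 - 2)) = (a + y)/(a + 23) = (a + y)/(23 + a))
o(m) = 44/69 + m/23 (o(m) = m/23 + 44/69 = 44/69 + m/23)
24874 + o(B(-12, 5)) = 24874 + (44/69 + ((5 - 12)/(23 + 5))/23) = 24874 + (44/69 + (-7/28)/23) = 24874 + (44/69 + ((1/28)*(-7))/23) = 24874 + (44/69 + (1/23)*(-1/4)) = 24874 + (44/69 - 1/92) = 24874 + 173/276 = 6865397/276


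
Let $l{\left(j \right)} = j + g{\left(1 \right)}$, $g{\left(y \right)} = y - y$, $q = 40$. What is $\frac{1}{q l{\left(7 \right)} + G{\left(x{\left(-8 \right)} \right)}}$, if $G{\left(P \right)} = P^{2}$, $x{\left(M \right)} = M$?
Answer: $\frac{1}{344} \approx 0.002907$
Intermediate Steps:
$g{\left(y \right)} = 0$
$l{\left(j \right)} = j$ ($l{\left(j \right)} = j + 0 = j$)
$\frac{1}{q l{\left(7 \right)} + G{\left(x{\left(-8 \right)} \right)}} = \frac{1}{40 \cdot 7 + \left(-8\right)^{2}} = \frac{1}{280 + 64} = \frac{1}{344}$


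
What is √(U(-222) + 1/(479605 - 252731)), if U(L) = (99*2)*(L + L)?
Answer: I*√4524989925416038/226874 ≈ 296.5*I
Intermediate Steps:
U(L) = 396*L (U(L) = 198*(2*L) = 396*L)
√(U(-222) + 1/(479605 - 252731)) = √(396*(-222) + 1/(479605 - 252731)) = √(-87912 + 1/226874) = √(-19944947087/226874) = I*√4524989925416038/226874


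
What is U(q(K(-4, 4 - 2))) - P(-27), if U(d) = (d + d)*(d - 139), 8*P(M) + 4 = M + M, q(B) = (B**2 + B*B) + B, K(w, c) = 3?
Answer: -19795/4 ≈ -4948.8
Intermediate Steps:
q(B) = B + 2*B**2 (q(B) = (B**2 + B**2) + B = 2*B**2 + B = B + 2*B**2)
P(M) = -1/2 + M/4 (P(M) = -1/2 + (M + M)/8 = -1/2 + (2*M)/8 = -1/2 + M/4)
U(d) = 2*d*(-139 + d) (U(d) = (2*d)*(-139 + d) = 2*d*(-139 + d))
U(q(K(-4, 4 - 2))) - P(-27) = 2*(3*(1 + 2*3))*(-139 + 3*(1 + 2*3)) - (-1/2 + (1/4)*(-27)) = 2*(3*(1 + 6))*(-139 + 3*(1 + 6)) - (-1/2 - 27/4) = 2*(3*7)*(-139 + 3*7) - 1*(-29/4) = 2*21*(-139 + 21) + 29/4 = 2*21*(-118) + 29/4 = -4956 + 29/4 = -19795/4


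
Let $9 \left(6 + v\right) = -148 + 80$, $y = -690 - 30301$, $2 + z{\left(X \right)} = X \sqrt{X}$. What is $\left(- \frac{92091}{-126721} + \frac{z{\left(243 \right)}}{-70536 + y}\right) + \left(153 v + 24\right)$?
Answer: $- \frac{26365136105951}{12865602967} - \frac{2187 \sqrt{3}}{101527} \approx -2049.3$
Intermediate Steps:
$z{\left(X \right)} = -2 + X^{\frac{3}{2}}$ ($z{\left(X \right)} = -2 + X \sqrt{X} = -2 + X^{\frac{3}{2}}$)
$y = -30991$ ($y = -690 - 30301 = -30991$)
$v = - \frac{122}{9}$ ($v = -6 + \frac{-148 + 80}{9} = -6 + \frac{1}{9} \left(-68\right) = -6 - \frac{68}{9} = - \frac{122}{9} \approx -13.556$)
$\left(- \frac{92091}{-126721} + \frac{z{\left(243 \right)}}{-70536 + y}\right) + \left(153 v + 24\right) = \left(- \frac{92091}{-126721} + \frac{-2 + 243^{\frac{3}{2}}}{-70536 - 30991}\right) + \left(153 \left(- \frac{122}{9}\right) + 24\right) = \left(\left(-92091\right) \left(- \frac{1}{126721}\right) + \frac{-2 + 2187 \sqrt{3}}{-101527}\right) + \left(-2074 + 24\right) = \left(\frac{92091}{126721} + \left(-2 + 2187 \sqrt{3}\right) \left(- \frac{1}{101527}\right)\right) - 2050 = \left(\frac{92091}{126721} + \left(\frac{2}{101527} - \frac{2187 \sqrt{3}}{101527}\right)\right) - 2050 = \left(\frac{9349976399}{12865602967} - \frac{2187 \sqrt{3}}{101527}\right) - 2050 = - \frac{26365136105951}{12865602967} - \frac{2187 \sqrt{3}}{101527}$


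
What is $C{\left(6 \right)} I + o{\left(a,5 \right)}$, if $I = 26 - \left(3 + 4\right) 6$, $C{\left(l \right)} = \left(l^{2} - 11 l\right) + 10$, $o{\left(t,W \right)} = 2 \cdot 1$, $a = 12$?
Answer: $322$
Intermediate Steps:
$o{\left(t,W \right)} = 2$
$C{\left(l \right)} = 10 + l^{2} - 11 l$
$I = -16$ ($I = 26 - 7 \cdot 6 = 26 - 42 = -16$)
$C{\left(6 \right)} I + o{\left(a,5 \right)} = \left(10 + 6^{2} - 66\right) \left(-16\right) + 2 = \left(10 + 36 - 66\right) \left(-16\right) + 2 = \left(-20\right) \left(-16\right) + 2 = 320 + 2 = 322$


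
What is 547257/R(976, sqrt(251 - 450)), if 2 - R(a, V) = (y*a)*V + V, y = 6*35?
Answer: 1094514/8359793292683 + 112166341977*I*sqrt(199)/8359793292683 ≈ 1.3093e-7 + 0.18928*I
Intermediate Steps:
y = 210
R(a, V) = 2 - V - 210*V*a (R(a, V) = 2 - ((210*a)*V + V) = 2 - (210*V*a + V) = 2 - (V + 210*V*a) = 2 + (-V - 210*V*a) = 2 - V - 210*V*a)
547257/R(976, sqrt(251 - 450)) = 547257/(2 - sqrt(251 - 450) - 210*sqrt(251 - 450)*976) = 547257/(2 - sqrt(-199) - 210*sqrt(-199)*976) = 547257/(2 - I*sqrt(199) - 210*I*sqrt(199)*976) = 547257/(2 - I*sqrt(199) - 204960*I*sqrt(199)) = 547257/(2 - 204961*I*sqrt(199))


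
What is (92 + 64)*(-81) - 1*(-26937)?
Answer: 14301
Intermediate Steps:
(92 + 64)*(-81) - 1*(-26937) = 156*(-81) + 26937 = -12636 + 26937 = 14301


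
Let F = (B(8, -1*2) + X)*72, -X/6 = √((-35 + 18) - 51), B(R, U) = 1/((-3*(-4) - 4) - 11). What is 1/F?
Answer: I/(24*(-I + 36*√17)) ≈ -1.8911e-6 + 0.0002807*I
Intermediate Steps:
B(R, U) = -⅓ (B(R, U) = 1/((12 - 4) - 11) = 1/(8 - 11) = 1/(-3) = -⅓)
X = -12*I*√17 (X = -6*√((-35 + 18) - 51) = -6*√(-17 - 51) = -12*I*√17 ≈ -49.477*I)
F = -24 - 864*I*√17 (F = (-⅓ - 12*I*√17)*72 = -24 - 864*I*√17 ≈ -24.0 - 3562.4*I)
1/F = 1/(-24 - 864*I*√17)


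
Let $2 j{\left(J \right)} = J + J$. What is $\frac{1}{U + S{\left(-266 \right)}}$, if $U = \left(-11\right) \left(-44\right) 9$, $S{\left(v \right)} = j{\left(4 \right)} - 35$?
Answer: $\frac{1}{4325} \approx 0.00023121$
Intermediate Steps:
$j{\left(J \right)} = J$ ($j{\left(J \right)} = \frac{J + J}{2} = \frac{2 J}{2} = J$)
$S{\left(v \right)} = -31$ ($S{\left(v \right)} = 4 - 35 = -31$)
$U = 4356$ ($U = 484 \cdot 9 = 4356$)
$\frac{1}{U + S{\left(-266 \right)}} = \frac{1}{4356 - 31} = \frac{1}{4325}$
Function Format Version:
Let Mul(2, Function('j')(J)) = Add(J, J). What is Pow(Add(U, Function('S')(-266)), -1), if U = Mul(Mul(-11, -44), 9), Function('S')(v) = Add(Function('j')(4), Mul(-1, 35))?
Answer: Rational(1, 4325) ≈ 0.00023121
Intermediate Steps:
Function('j')(J) = J (Function('j')(J) = Mul(Rational(1, 2), Add(J, J)) = Mul(Rational(1, 2), Mul(2, J)) = J)
Function('S')(v) = -31 (Function('S')(v) = Add(4, Mul(-1, 35)) = Add(4, -35) = -31)
U = 4356 (U = Mul(484, 9) = 4356)
Pow(Add(U, Function('S')(-266)), -1) = Pow(Add(4356, -31), -1) = Pow(4325, -1) = Rational(1, 4325)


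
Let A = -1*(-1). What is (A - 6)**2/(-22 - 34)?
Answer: -25/56 ≈ -0.44643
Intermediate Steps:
A = 1
(A - 6)**2/(-22 - 34) = (1 - 6)**2/(-22 - 34) = (-5)**2/(-56) = 25*(-1/56) = -25/56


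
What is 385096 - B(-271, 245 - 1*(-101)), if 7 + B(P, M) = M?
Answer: 384757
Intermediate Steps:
B(P, M) = -7 + M
385096 - B(-271, 245 - 1*(-101)) = 385096 - (-7 + (245 - 1*(-101))) = 385096 - (-7 + (245 + 101)) = 385096 - (-7 + 346) = 385096 - 1*339 = 385096 - 339 = 384757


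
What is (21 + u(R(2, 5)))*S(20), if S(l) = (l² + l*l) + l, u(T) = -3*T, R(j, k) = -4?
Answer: 27060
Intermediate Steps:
S(l) = l + 2*l² (S(l) = (l² + l²) + l = 2*l² + l = l + 2*l²)
(21 + u(R(2, 5)))*S(20) = (21 - 3*(-4))*(20*(1 + 2*20)) = (21 + 12)*(20*(1 + 40)) = 33*(20*41) = 33*820 = 27060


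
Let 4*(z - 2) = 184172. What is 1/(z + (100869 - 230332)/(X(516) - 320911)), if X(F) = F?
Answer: 320395/14752717238 ≈ 2.1718e-5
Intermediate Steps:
z = 46045 (z = 2 + (¼)*184172 = 2 + 46043 = 46045)
1/(z + (100869 - 230332)/(X(516) - 320911)) = 1/(46045 + (100869 - 230332)/(516 - 320911)) = 1/(46045 - 129463/(-320395)) = 1/(46045 - 129463*(-1/320395)) = 1/(46045 + 129463/320395) = 1/(14752717238/320395) = 320395/14752717238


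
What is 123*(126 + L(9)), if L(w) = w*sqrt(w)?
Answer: 18819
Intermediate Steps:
L(w) = w**(3/2)
123*(126 + L(9)) = 123*(126 + 9**(3/2)) = 123*(126 + 27) = 123*153 = 18819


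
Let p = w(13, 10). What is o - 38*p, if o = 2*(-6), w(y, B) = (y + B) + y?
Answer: -1380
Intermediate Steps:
w(y, B) = B + 2*y (w(y, B) = (B + y) + y = B + 2*y)
p = 36 (p = 10 + 2*13 = 10 + 26 = 36)
o = -12
o - 38*p = -12 - 38*36 = -12 - 1368 = -1380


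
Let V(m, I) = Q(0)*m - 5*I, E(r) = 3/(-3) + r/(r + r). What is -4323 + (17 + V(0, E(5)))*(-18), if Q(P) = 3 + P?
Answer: -4674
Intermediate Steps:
E(r) = -½ (E(r) = 3*(-⅓) + r/((2*r)) = -1 + r*(1/(2*r)) = -1 + ½ = -½)
V(m, I) = -5*I + 3*m (V(m, I) = (3 + 0)*m - 5*I = 3*m - 5*I = -5*I + 3*m)
-4323 + (17 + V(0, E(5)))*(-18) = -4323 + (17 + (-5*(-½) + 3*0))*(-18) = -4323 + (17 + (5/2 + 0))*(-18) = -4323 + (17 + 5/2)*(-18) = -4323 + (39/2)*(-18) = -4323 - 351 = -4674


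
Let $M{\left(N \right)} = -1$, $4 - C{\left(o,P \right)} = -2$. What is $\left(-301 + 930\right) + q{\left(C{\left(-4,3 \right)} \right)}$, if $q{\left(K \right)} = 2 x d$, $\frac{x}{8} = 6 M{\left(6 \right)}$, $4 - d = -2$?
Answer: $53$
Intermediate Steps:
$d = 6$ ($d = 4 - -2 = 4 + 2 = 6$)
$C{\left(o,P \right)} = 6$ ($C{\left(o,P \right)} = 4 - -2 = 4 + 2 = 6$)
$x = -48$ ($x = 8 \cdot 6 \left(-1\right) = 8 \left(-6\right) = -48$)
$q{\left(K \right)} = -576$ ($q{\left(K \right)} = 2 \left(-48\right) 6 = \left(-96\right) 6 = -576$)
$\left(-301 + 930\right) + q{\left(C{\left(-4,3 \right)} \right)} = \left(-301 + 930\right) - 576 = 629 - 576 = 53$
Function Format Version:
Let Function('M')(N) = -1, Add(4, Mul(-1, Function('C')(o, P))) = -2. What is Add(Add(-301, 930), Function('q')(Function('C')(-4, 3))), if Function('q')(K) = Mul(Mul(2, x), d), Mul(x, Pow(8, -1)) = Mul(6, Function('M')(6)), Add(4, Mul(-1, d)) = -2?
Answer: 53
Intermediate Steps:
d = 6 (d = Add(4, Mul(-1, -2)) = Add(4, 2) = 6)
Function('C')(o, P) = 6 (Function('C')(o, P) = Add(4, Mul(-1, -2)) = Add(4, 2) = 6)
x = -48 (x = Mul(8, Mul(6, -1)) = Mul(8, -6) = -48)
Function('q')(K) = -576 (Function('q')(K) = Mul(Mul(2, -48), 6) = Mul(-96, 6) = -576)
Add(Add(-301, 930), Function('q')(Function('C')(-4, 3))) = Add(Add(-301, 930), -576) = Add(629, -576) = 53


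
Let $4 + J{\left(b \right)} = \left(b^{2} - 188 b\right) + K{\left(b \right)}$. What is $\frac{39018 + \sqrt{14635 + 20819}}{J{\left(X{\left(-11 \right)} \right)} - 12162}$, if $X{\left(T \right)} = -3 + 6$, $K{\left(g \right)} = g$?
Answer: $- \frac{19509}{6359} - \frac{\sqrt{35454}}{12718} \approx -3.0827$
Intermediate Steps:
$X{\left(T \right)} = 3$
$J{\left(b \right)} = -4 + b^{2} - 187 b$ ($J{\left(b \right)} = -4 + \left(\left(b^{2} - 188 b\right) + b\right) = -4 + \left(b^{2} - 187 b\right) = -4 + b^{2} - 187 b$)
$\frac{39018 + \sqrt{14635 + 20819}}{J{\left(X{\left(-11 \right)} \right)} - 12162} = \frac{39018 + \sqrt{14635 + 20819}}{\left(-4 + 3^{2} - 561\right) - 12162} = \frac{39018 + \sqrt{35454}}{\left(-4 + 9 - 561\right) - 12162} = \frac{39018 + \sqrt{35454}}{-556 - 12162} = \frac{39018 + \sqrt{35454}}{-12718} = \left(39018 + \sqrt{35454}\right) \left(- \frac{1}{12718}\right) = - \frac{19509}{6359} - \frac{\sqrt{35454}}{12718}$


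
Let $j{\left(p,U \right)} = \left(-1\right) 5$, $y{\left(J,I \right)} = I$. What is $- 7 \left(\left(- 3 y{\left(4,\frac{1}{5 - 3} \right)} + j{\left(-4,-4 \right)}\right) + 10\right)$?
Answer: $- \frac{49}{2} \approx -24.5$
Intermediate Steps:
$j{\left(p,U \right)} = -5$
$- 7 \left(\left(- 3 y{\left(4,\frac{1}{5 - 3} \right)} + j{\left(-4,-4 \right)}\right) + 10\right) = - 7 \left(\left(- \frac{3}{5 - 3} - 5\right) + 10\right) = - 7 \left(\left(- \frac{3}{2} - 5\right) + 10\right) = - 7 \left(- \frac{13}{2} + 10\right) = \left(-7\right) \frac{7}{2} = - \frac{49}{2}$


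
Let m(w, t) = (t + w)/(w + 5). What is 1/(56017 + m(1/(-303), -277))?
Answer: 757/42362903 ≈ 1.7869e-5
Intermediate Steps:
m(w, t) = (t + w)/(5 + w)
1/(56017 + m(1/(-303), -277)) = 1/(56017 + (-277 + 1/(-303))/(5 + 1/(-303))) = 1/(56017 + (-277 - 1/303)/(5 - 1/303)) = 1/(56017 - 83932/303/(1514/303)) = 1/(56017 + (303/1514)*(-83932/303)) = 1/(56017 - 41966/757) = 1/(42362903/757) = 757/42362903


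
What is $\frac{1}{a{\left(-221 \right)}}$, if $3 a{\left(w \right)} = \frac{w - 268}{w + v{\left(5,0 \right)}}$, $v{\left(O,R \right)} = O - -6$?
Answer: $\frac{210}{163} \approx 1.2883$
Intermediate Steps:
$v{\left(O,R \right)} = 6 + O$ ($v{\left(O,R \right)} = O + 6 = 6 + O$)
$a{\left(w \right)} = \frac{-268 + w}{3 \left(11 + w\right)}$ ($a{\left(w \right)} = \frac{\left(w - 268\right) \frac{1}{w + \left(6 + 5\right)}}{3} = \frac{\left(-268 + w\right) \frac{1}{w + 11}}{3} = \frac{\left(-268 + w\right) \frac{1}{11 + w}}{3} = \frac{\frac{1}{11 + w} \left(-268 + w\right)}{3} = \frac{-268 + w}{3 \left(11 + w\right)}$)
$\frac{1}{a{\left(-221 \right)}} = \frac{1}{\frac{1}{3} \frac{1}{11 - 221} \left(-268 - 221\right)} = \frac{1}{\frac{1}{3} \frac{1}{-210} \left(-489\right)} = \frac{1}{\frac{1}{3} \left(- \frac{1}{210}\right) \left(-489\right)} = \frac{1}{\frac{163}{210}} = \frac{210}{163}$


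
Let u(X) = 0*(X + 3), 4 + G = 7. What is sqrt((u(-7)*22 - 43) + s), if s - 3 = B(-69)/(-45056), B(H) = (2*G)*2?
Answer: I*sqrt(4956193)/352 ≈ 6.3246*I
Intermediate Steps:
G = 3 (G = -4 + 7 = 3)
B(H) = 12 (B(H) = (2*3)*2 = 6*2 = 12)
u(X) = 0 (u(X) = 0*(3 + X) = 0)
s = 33789/11264 (s = 3 + 12/(-45056) = 3 + 12*(-1/45056) = 3 - 3/11264 = 33789/11264 ≈ 2.9997)
sqrt((u(-7)*22 - 43) + s) = sqrt((0*22 - 43) + 33789/11264) = sqrt((0 - 43) + 33789/11264) = sqrt(-43 + 33789/11264) = sqrt(-450563/11264) = I*sqrt(4956193)/352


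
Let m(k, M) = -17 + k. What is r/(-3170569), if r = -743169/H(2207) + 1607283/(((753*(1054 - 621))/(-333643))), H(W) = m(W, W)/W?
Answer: 189909298677253/251548473957710 ≈ 0.75496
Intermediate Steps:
H(W) = (-17 + W)/W
r = -189909298677253/79338590 (r = -743169*2207/(-17 + 2207) + 1607283/(((753*(1054 - 621))/(-333643))) = -743169/((1/2207)*2190) + 1607283/(((753*433)*(-1/333643))) = -743169/2190/2207 + 1607283/((326049*(-1/333643))) = -743169*2207/2190 + 1607283/(-326049/333643) = -546724661/730 + 1607283*(-333643/326049) = -546724661/730 - 178752907323/108683 = -189909298677253/79338590 ≈ -2.3937e+6)
r/(-3170569) = -189909298677253/79338590/(-3170569) = -189909298677253/79338590*(-1/3170569) = 189909298677253/251548473957710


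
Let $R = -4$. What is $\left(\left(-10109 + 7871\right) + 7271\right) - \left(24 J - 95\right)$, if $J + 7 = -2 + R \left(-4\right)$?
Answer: $4960$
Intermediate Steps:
$J = 7$ ($J = -7 - -14 = -7 + \left(-2 + 16\right) = -7 + 14 = 7$)
$\left(\left(-10109 + 7871\right) + 7271\right) - \left(24 J - 95\right) = \left(\left(-10109 + 7871\right) + 7271\right) - \left(24 \cdot 7 - 95\right) = \left(-2238 + 7271\right) - \left(168 - 95\right) = 5033 - 73 = 4960$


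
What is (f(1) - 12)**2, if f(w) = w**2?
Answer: 121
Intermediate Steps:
(f(1) - 12)**2 = (1**2 - 12)**2 = (1 - 12)**2 = (-11)**2 = 121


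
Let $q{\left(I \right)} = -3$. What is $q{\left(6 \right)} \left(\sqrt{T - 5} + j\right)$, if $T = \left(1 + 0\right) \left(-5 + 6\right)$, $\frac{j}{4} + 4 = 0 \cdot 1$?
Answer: $48 - 6 i \approx 48.0 - 6.0 i$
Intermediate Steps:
$j = -16$ ($j = -16 + 4 \cdot 0 \cdot 1 = -16 + 4 \cdot 0 = -16 + 0 = -16$)
$T = 1$ ($T = 1 \cdot 1 = 1$)
$q{\left(6 \right)} \left(\sqrt{T - 5} + j\right) = - 3 \left(\sqrt{1 - 5} - 16\right) = - 3 \left(\sqrt{-4} - 16\right) = - 3 \left(2 i - 16\right) = - 3 \left(-16 + 2 i\right) = 48 - 6 i$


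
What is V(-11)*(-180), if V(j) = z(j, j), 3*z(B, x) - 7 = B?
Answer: 240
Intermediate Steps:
z(B, x) = 7/3 + B/3
V(j) = 7/3 + j/3
V(-11)*(-180) = (7/3 + (⅓)*(-11))*(-180) = (7/3 - 11/3)*(-180) = -4/3*(-180) = 240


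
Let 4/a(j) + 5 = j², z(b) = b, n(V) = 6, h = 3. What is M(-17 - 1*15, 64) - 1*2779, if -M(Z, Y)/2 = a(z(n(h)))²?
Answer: -2670651/961 ≈ -2779.0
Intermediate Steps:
a(j) = 4/(-5 + j²)
M(Z, Y) = -32/961 (M(Z, Y) = -2*16/(-5 + 6²)² = -2*16/(-5 + 36)² = -2*(4/31)² = -2*16/961 = -32/961)
M(-17 - 1*15, 64) - 1*2779 = -32/961 - 1*2779 = -32/961 - 2779 = -2670651/961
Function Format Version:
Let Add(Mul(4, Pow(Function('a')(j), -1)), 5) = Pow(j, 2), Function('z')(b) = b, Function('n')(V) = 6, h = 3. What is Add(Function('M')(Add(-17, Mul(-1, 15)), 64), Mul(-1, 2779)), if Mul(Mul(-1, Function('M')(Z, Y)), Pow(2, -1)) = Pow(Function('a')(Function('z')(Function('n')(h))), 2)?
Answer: Rational(-2670651, 961) ≈ -2779.0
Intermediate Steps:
Function('a')(j) = Mul(4, Pow(Add(-5, Pow(j, 2)), -1))
Function('M')(Z, Y) = Rational(-32, 961) (Function('M')(Z, Y) = Mul(-2, Pow(Mul(4, Pow(Add(-5, Pow(6, 2)), -1)), 2)) = Mul(-2, Pow(Mul(4, Pow(Add(-5, 36), -1)), 2)) = Mul(-2, Pow(Mul(4, Pow(31, -1)), 2)) = Mul(-2, Pow(Mul(4, Rational(1, 31)), 2)) = Mul(-2, Pow(Rational(4, 31), 2)) = Mul(-2, Rational(16, 961)) = Rational(-32, 961))
Add(Function('M')(Add(-17, Mul(-1, 15)), 64), Mul(-1, 2779)) = Add(Rational(-32, 961), Mul(-1, 2779)) = Add(Rational(-32, 961), -2779) = Rational(-2670651, 961)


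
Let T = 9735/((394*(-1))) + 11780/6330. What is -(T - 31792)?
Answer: 7934686507/249402 ≈ 31815.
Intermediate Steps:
T = -5698123/249402 (T = 9735/(-394) + 11780*(1/6330) = 9735*(-1/394) + 1178/633 = -9735/394 + 1178/633 = -5698123/249402 ≈ -22.847)
-(T - 31792) = -(-5698123/249402 - 31792) = -1*(-7934686507/249402) = 7934686507/249402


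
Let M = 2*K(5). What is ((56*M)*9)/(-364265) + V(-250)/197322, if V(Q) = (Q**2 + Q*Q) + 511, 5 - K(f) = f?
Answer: 41837/65774 ≈ 0.63607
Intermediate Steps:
K(f) = 5 - f
V(Q) = 511 + 2*Q**2 (V(Q) = (Q**2 + Q**2) + 511 = 2*Q**2 + 511 = 511 + 2*Q**2)
M = 0 (M = 2*(5 - 1*5) = 2*(5 - 5) = 2*0 = 0)
((56*M)*9)/(-364265) + V(-250)/197322 = ((56*0)*9)/(-364265) + (511 + 2*(-250)**2)/197322 = (0*9)*(-1/364265) + (511 + 2*62500)*(1/197322) = 0*(-1/364265) + (511 + 125000)*(1/197322) = 0 + 125511*(1/197322) = 0 + 41837/65774 = 41837/65774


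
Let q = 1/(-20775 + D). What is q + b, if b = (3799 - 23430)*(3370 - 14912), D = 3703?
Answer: 3868190866143/17072 ≈ 2.2658e+8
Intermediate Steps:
q = -1/17072 (q = 1/(-20775 + 3703) = 1/(-17072) = -1/17072 ≈ -5.8575e-5)
b = 226581002 (b = -19631*(-11542) = 226581002)
q + b = -1/17072 + 226581002 = 3868190866143/17072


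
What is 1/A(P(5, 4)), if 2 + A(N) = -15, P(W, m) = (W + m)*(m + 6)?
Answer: -1/17 ≈ -0.058824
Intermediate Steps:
P(W, m) = (6 + m)*(W + m) (P(W, m) = (W + m)*(6 + m) = (6 + m)*(W + m))
A(N) = -17 (A(N) = -2 - 15 = -17)
1/A(P(5, 4)) = 1/(-17) = -1/17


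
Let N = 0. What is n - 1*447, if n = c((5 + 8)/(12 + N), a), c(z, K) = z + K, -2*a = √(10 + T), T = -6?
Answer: -5363/12 ≈ -446.92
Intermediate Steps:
a = -1 (a = -√(10 - 6)/2 = -√4/2 = -½*2 = -1)
c(z, K) = K + z
n = 1/12 (n = -1 + (5 + 8)/(12 + 0) = -1 + 13/12 = 1/12 ≈ 0.083333)
n - 1*447 = 1/12 - 1*447 = 1/12 - 447 = -5363/12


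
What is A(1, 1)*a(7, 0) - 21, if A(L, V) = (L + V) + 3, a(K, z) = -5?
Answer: -46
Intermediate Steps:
A(L, V) = 3 + L + V
A(1, 1)*a(7, 0) - 21 = (3 + 1 + 1)*(-5) - 21 = 5*(-5) - 21 = -25 - 21 = -46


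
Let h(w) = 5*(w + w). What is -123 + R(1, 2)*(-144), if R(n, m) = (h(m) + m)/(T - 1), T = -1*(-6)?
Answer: -3783/5 ≈ -756.60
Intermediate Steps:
h(w) = 10*w (h(w) = 5*(2*w) = 10*w)
T = 6
R(n, m) = 11*m/5 (R(n, m) = (10*m + m)/(6 - 1) = (11*m)/5 = (11*m)*(⅕) = 11*m/5)
-123 + R(1, 2)*(-144) = -123 + ((11/5)*2)*(-144) = -123 + (22/5)*(-144) = -123 - 3168/5 = -3783/5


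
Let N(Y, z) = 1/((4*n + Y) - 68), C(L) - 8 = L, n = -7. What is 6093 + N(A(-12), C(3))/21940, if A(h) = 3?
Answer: 12432279059/2040420 ≈ 6093.0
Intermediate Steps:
C(L) = 8 + L
N(Y, z) = 1/(-96 + Y) (N(Y, z) = 1/((4*(-7) + Y) - 68) = 1/((-28 + Y) - 68) = 1/(-96 + Y))
6093 + N(A(-12), C(3))/21940 = 6093 + 1/((-96 + 3)*21940) = 6093 + (1/21940)/(-93) = 6093 - 1/93*1/21940 = 6093 - 1/2040420 = 12432279059/2040420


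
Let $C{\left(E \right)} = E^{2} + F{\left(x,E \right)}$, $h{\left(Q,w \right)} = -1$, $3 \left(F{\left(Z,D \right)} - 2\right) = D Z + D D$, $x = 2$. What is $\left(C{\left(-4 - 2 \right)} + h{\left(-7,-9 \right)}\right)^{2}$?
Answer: $2025$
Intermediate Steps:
$F{\left(Z,D \right)} = 2 + \frac{D^{2}}{3} + \frac{D Z}{3}$ ($F{\left(Z,D \right)} = 2 + \frac{D Z + D D}{3} = 2 + \frac{D Z + D^{2}}{3} = 2 + \frac{D^{2} + D Z}{3} = 2 + \left(\frac{D^{2}}{3} + \frac{D Z}{3}\right) = 2 + \frac{D^{2}}{3} + \frac{D Z}{3}$)
$C{\left(E \right)} = 2 + \frac{2 E}{3} + \frac{4 E^{2}}{3}$ ($C{\left(E \right)} = E^{2} + \left(2 + \frac{E^{2}}{3} + \frac{1}{3} E 2\right) = E^{2} + \left(2 + \frac{E^{2}}{3} + \frac{2 E}{3}\right) = 2 + \frac{2 E}{3} + \frac{4 E^{2}}{3}$)
$\left(C{\left(-4 - 2 \right)} + h{\left(-7,-9 \right)}\right)^{2} = \left(\left(2 + \frac{2 \left(-4 - 2\right)}{3} + \frac{4 \left(-4 - 2\right)^{2}}{3}\right) - 1\right)^{2} = \left(\left(2 + \frac{2}{3} \left(-6\right) + \frac{4 \left(-6\right)^{2}}{3}\right) - 1\right)^{2} = \left(\left(2 - 4 + \frac{4}{3} \cdot 36\right) - 1\right)^{2} = \left(\left(2 - 4 + 48\right) - 1\right)^{2} = \left(46 - 1\right)^{2} = 45^{2} = 2025$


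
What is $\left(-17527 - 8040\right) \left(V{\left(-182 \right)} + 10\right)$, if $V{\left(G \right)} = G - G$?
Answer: $-255670$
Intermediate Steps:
$V{\left(G \right)} = 0$
$\left(-17527 - 8040\right) \left(V{\left(-182 \right)} + 10\right) = \left(-17527 - 8040\right) \left(0 + 10\right) = \left(-17527 - 8040\right) 10 = \left(-25567\right) 10 = -255670$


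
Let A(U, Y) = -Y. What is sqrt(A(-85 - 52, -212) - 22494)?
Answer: I*sqrt(22282) ≈ 149.27*I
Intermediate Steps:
sqrt(A(-85 - 52, -212) - 22494) = sqrt(-1*(-212) - 22494) = sqrt(212 - 22494) = sqrt(-22282) = I*sqrt(22282)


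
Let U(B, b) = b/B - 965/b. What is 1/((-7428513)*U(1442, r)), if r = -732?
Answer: -175924/1059437190863 ≈ -1.6605e-7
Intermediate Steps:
U(B, b) = -965/b + b/B
1/((-7428513)*U(1442, r)) = 1/((-7428513)*(-965/(-732) - 732/1442)) = -1/(7428513*(-965*(-1/732) - 732*1/1442)) = -1/(7428513*(965/732 - 366/721)) = -1/(7428513*427853/527772) = -1/7428513*527772/427853 = -175924/1059437190863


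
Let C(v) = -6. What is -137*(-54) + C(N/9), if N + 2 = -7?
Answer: 7392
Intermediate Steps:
N = -9 (N = -2 - 7 = -9)
-137*(-54) + C(N/9) = -137*(-54) - 6 = 7398 - 6 = 7392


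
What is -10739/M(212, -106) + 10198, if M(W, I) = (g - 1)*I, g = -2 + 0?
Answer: 3232225/318 ≈ 10164.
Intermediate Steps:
g = -2
M(W, I) = -3*I (M(W, I) = (-2 - 1)*I = -3*I)
-10739/M(212, -106) + 10198 = -10739/((-3*(-106))) + 10198 = -10739/318 + 10198 = 3232225/318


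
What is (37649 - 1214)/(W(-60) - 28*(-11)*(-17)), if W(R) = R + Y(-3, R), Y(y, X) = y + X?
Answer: -36435/5359 ≈ -6.7988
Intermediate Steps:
Y(y, X) = X + y
W(R) = -3 + 2*R (W(R) = R + (R - 3) = R + (-3 + R) = -3 + 2*R)
(37649 - 1214)/(W(-60) - 28*(-11)*(-17)) = (37649 - 1214)/((-3 + 2*(-60)) - 28*(-11)*(-17)) = 36435/((-3 - 120) + 308*(-17)) = 36435/(-123 - 5236) = 36435/(-5359) = 36435*(-1/5359) = -36435/5359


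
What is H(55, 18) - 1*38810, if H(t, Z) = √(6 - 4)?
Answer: -38810 + √2 ≈ -38809.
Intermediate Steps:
H(t, Z) = √2
H(55, 18) - 1*38810 = √2 - 1*38810 = √2 - 38810 = -38810 + √2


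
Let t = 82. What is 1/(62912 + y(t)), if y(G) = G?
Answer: 1/62994 ≈ 1.5875e-5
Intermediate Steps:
1/(62912 + y(t)) = 1/(62912 + 82) = 1/62994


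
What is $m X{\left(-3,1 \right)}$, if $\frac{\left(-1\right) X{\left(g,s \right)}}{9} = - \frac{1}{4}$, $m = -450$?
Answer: $- \frac{2025}{2} \approx -1012.5$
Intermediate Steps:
$X{\left(g,s \right)} = \frac{9}{4}$ ($X{\left(g,s \right)} = - 9 \left(- \frac{1}{4}\right) = - 9 \left(\left(-1\right) \frac{1}{4}\right) = \left(-9\right) \left(- \frac{1}{4}\right) = \frac{9}{4}$)
$m X{\left(-3,1 \right)} = \left(-450\right) \frac{9}{4} = - \frac{2025}{2}$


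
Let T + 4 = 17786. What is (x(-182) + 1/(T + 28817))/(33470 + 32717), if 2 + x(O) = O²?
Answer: 1543452079/3084248013 ≈ 0.50043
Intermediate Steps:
T = 17782 (T = -4 + 17786 = 17782)
x(O) = -2 + O²
(x(-182) + 1/(T + 28817))/(33470 + 32717) = ((-2 + (-182)²) + 1/(17782 + 28817))/(33470 + 32717) = ((-2 + 33124) + 1/46599)/66187 = (33122 + 1/46599)*(1/66187) = (1543452079/46599)*(1/66187) = 1543452079/3084248013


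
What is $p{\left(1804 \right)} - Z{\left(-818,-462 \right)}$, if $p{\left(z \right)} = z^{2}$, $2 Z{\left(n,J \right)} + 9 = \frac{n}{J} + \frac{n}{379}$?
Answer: $\frac{284921277328}{87549} \approx 3.2544 \cdot 10^{6}$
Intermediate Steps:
$Z{\left(n,J \right)} = - \frac{9}{2} + \frac{n}{758} + \frac{n}{2 J}$ ($Z{\left(n,J \right)} = - \frac{9}{2} + \frac{\frac{n}{J} + \frac{n}{379}}{2} = - \frac{9}{2} + \frac{\frac{n}{379} + \frac{n}{J}}{2} = - \frac{9}{2} + \left(\frac{n}{758} + \frac{n}{2 J}\right) = - \frac{9}{2} + \frac{n}{758} + \frac{n}{2 J}$)
$p{\left(1804 \right)} - Z{\left(-818,-462 \right)} = 1804^{2} - \frac{379 \left(-818\right) - 462 \left(-3411 - 818\right)}{758 \left(-462\right)} = 3254416 - \frac{1}{758} \left(- \frac{1}{462}\right) \left(-310022 - -1953798\right) = 3254416 - \frac{1}{758} \left(- \frac{1}{462}\right) \left(-310022 + 1953798\right) = 3254416 - \frac{1}{758} \left(- \frac{1}{462}\right) 1643776 = 3254416 - - \frac{410944}{87549} = 3254416 + \frac{410944}{87549} = \frac{284921277328}{87549}$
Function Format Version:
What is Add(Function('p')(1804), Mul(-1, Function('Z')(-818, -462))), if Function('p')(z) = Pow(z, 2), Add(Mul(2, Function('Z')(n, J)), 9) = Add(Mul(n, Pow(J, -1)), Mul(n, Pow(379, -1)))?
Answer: Rational(284921277328, 87549) ≈ 3.2544e+6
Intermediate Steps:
Function('Z')(n, J) = Add(Rational(-9, 2), Mul(Rational(1, 758), n), Mul(Rational(1, 2), n, Pow(J, -1))) (Function('Z')(n, J) = Add(Rational(-9, 2), Mul(Rational(1, 2), Add(Mul(n, Pow(J, -1)), Mul(n, Pow(379, -1))))) = Add(Rational(-9, 2), Mul(Rational(1, 2), Add(Mul(n, Pow(J, -1)), Mul(n, Rational(1, 379))))) = Add(Rational(-9, 2), Mul(Rational(1, 2), Add(Mul(n, Pow(J, -1)), Mul(Rational(1, 379), n)))) = Add(Rational(-9, 2), Mul(Rational(1, 2), Add(Mul(Rational(1, 379), n), Mul(n, Pow(J, -1))))) = Add(Rational(-9, 2), Add(Mul(Rational(1, 758), n), Mul(Rational(1, 2), n, Pow(J, -1)))) = Add(Rational(-9, 2), Mul(Rational(1, 758), n), Mul(Rational(1, 2), n, Pow(J, -1))))
Add(Function('p')(1804), Mul(-1, Function('Z')(-818, -462))) = Add(Pow(1804, 2), Mul(-1, Mul(Rational(1, 758), Pow(-462, -1), Add(Mul(379, -818), Mul(-462, Add(-3411, -818)))))) = Add(3254416, Mul(-1, Mul(Rational(1, 758), Rational(-1, 462), Add(-310022, Mul(-462, -4229))))) = Add(3254416, Mul(-1, Mul(Rational(1, 758), Rational(-1, 462), Add(-310022, 1953798)))) = Add(3254416, Mul(-1, Mul(Rational(1, 758), Rational(-1, 462), 1643776))) = Add(3254416, Mul(-1, Rational(-410944, 87549))) = Add(3254416, Rational(410944, 87549)) = Rational(284921277328, 87549)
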